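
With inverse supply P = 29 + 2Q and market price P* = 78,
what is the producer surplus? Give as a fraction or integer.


Minimum supply price (at Q=0): P_min = 29
Quantity supplied at P* = 78:
Q* = (78 - 29)/2 = 49/2
PS = (1/2) * Q* * (P* - P_min)
PS = (1/2) * 49/2 * (78 - 29)
PS = (1/2) * 49/2 * 49 = 2401/4

2401/4


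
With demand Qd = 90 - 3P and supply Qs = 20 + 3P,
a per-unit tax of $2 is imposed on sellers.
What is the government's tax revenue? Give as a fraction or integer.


With tax on sellers, new supply: Qs' = 20 + 3(P - 2)
= 14 + 3P
New equilibrium quantity:
Q_new = 52
Tax revenue = tax * Q_new = 2 * 52 = 104

104


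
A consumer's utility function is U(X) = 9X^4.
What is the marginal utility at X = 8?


MU = dU/dX = 9*4*X^(4-1)
MU = 36*X^3
At X = 8:
MU = 36 * 8^3
MU = 36 * 512 = 18432

18432


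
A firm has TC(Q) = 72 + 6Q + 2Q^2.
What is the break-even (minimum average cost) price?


AC(Q) = 72/Q + 6 + 2Q
To minimize: dAC/dQ = -72/Q^2 + 2 = 0
Q^2 = 72/2 = 36
Q* = 6
Min AC = 72/6 + 6 + 2*6
Min AC = 12 + 6 + 12 = 30

30


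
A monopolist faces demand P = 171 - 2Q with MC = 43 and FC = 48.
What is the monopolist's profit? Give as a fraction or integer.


MR = MC: 171 - 4Q = 43
Q* = 32
P* = 171 - 2*32 = 107
Profit = (P* - MC)*Q* - FC
= (107 - 43)*32 - 48
= 64*32 - 48
= 2048 - 48 = 2000

2000


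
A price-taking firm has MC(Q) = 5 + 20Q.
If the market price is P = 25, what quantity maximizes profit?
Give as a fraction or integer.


In perfect competition, profit is maximized where P = MC.
25 = 5 + 20Q
20 = 20Q
Q* = 20/20 = 1

1


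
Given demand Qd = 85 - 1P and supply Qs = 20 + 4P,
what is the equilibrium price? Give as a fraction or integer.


At equilibrium, Qd = Qs.
85 - 1P = 20 + 4P
85 - 20 = 1P + 4P
65 = 5P
P* = 65/5 = 13

13


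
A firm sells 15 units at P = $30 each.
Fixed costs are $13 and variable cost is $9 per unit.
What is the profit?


Total Revenue = P * Q = 30 * 15 = $450
Total Cost = FC + VC*Q = 13 + 9*15 = $148
Profit = TR - TC = 450 - 148 = $302

$302


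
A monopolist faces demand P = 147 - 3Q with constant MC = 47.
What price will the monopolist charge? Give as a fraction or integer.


MR = 147 - 6Q
Set MR = MC: 147 - 6Q = 47
Q* = 50/3
Substitute into demand:
P* = 147 - 3*50/3 = 97

97


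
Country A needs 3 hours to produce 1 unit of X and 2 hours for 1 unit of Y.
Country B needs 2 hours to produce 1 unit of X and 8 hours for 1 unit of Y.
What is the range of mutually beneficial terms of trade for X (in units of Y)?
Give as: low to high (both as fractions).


Opportunity cost of X for Country A = hours_X / hours_Y = 3/2 = 3/2 units of Y
Opportunity cost of X for Country B = hours_X / hours_Y = 2/8 = 1/4 units of Y
Terms of trade must be between the two opportunity costs.
Range: 1/4 to 3/2

1/4 to 3/2


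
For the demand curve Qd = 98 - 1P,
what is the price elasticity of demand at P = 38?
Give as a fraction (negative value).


dQ/dP = -1
At P = 38: Q = 98 - 1*38 = 60
E = (dQ/dP)(P/Q) = (-1)(38/60) = -19/30

-19/30


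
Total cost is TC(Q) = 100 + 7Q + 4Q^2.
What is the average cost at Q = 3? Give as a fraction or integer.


TC(3) = 100 + 7*3 + 4*3^2
TC(3) = 100 + 21 + 36 = 157
AC = TC/Q = 157/3 = 157/3

157/3


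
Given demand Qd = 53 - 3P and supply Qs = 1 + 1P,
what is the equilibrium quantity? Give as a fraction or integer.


First find equilibrium price:
53 - 3P = 1 + 1P
P* = 52/4 = 13
Then substitute into demand:
Q* = 53 - 3 * 13 = 14

14


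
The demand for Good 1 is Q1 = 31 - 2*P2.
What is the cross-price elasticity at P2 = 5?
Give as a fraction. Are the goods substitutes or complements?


dQ1/dP2 = -2
At P2 = 5: Q1 = 31 - 2*5 = 21
Exy = (dQ1/dP2)(P2/Q1) = -2 * 5 / 21 = -10/21
Since Exy < 0, the goods are complements.

-10/21 (complements)


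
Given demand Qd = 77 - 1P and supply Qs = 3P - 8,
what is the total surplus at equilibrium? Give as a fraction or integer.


Find equilibrium: 77 - 1P = 3P - 8
77 + 8 = 4P
P* = 85/4 = 85/4
Q* = 3*85/4 - 8 = 223/4
Inverse demand: P = 77 - Q/1, so P_max = 77
Inverse supply: P = 8/3 + Q/3, so P_min = 8/3
CS = (1/2) * 223/4 * (77 - 85/4) = 49729/32
PS = (1/2) * 223/4 * (85/4 - 8/3) = 49729/96
TS = CS + PS = 49729/32 + 49729/96 = 49729/24

49729/24


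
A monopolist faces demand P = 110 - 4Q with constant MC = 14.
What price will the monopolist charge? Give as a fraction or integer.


MR = 110 - 8Q
Set MR = MC: 110 - 8Q = 14
Q* = 12
Substitute into demand:
P* = 110 - 4*12 = 62

62


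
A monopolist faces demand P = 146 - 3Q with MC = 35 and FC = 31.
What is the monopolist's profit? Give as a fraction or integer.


MR = MC: 146 - 6Q = 35
Q* = 37/2
P* = 146 - 3*37/2 = 181/2
Profit = (P* - MC)*Q* - FC
= (181/2 - 35)*37/2 - 31
= 111/2*37/2 - 31
= 4107/4 - 31 = 3983/4

3983/4


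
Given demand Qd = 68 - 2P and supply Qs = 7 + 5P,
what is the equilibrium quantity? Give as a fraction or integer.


First find equilibrium price:
68 - 2P = 7 + 5P
P* = 61/7 = 61/7
Then substitute into demand:
Q* = 68 - 2 * 61/7 = 354/7

354/7


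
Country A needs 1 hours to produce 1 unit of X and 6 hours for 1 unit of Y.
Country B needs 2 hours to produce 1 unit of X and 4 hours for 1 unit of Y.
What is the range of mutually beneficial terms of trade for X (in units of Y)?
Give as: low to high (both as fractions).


Opportunity cost of X for Country A = hours_X / hours_Y = 1/6 = 1/6 units of Y
Opportunity cost of X for Country B = hours_X / hours_Y = 2/4 = 1/2 units of Y
Terms of trade must be between the two opportunity costs.
Range: 1/6 to 1/2

1/6 to 1/2


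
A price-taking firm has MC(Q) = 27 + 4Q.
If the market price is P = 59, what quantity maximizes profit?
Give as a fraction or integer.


In perfect competition, profit is maximized where P = MC.
59 = 27 + 4Q
32 = 4Q
Q* = 32/4 = 8

8


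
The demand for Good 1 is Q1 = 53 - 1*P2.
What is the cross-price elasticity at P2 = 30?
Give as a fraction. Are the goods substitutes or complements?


dQ1/dP2 = -1
At P2 = 30: Q1 = 53 - 1*30 = 23
Exy = (dQ1/dP2)(P2/Q1) = -1 * 30 / 23 = -30/23
Since Exy < 0, the goods are complements.

-30/23 (complements)


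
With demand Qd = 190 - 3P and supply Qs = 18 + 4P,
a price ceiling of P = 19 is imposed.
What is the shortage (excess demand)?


At P = 19:
Qd = 190 - 3*19 = 133
Qs = 18 + 4*19 = 94
Shortage = Qd - Qs = 133 - 94 = 39

39


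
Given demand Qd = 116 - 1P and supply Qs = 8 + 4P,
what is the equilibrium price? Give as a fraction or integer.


At equilibrium, Qd = Qs.
116 - 1P = 8 + 4P
116 - 8 = 1P + 4P
108 = 5P
P* = 108/5 = 108/5

108/5


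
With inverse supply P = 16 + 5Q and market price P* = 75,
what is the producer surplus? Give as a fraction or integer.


Minimum supply price (at Q=0): P_min = 16
Quantity supplied at P* = 75:
Q* = (75 - 16)/5 = 59/5
PS = (1/2) * Q* * (P* - P_min)
PS = (1/2) * 59/5 * (75 - 16)
PS = (1/2) * 59/5 * 59 = 3481/10

3481/10


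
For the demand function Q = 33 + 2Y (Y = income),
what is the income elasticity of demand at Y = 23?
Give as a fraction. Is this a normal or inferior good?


dQ/dY = 2
At Y = 23: Q = 33 + 2*23 = 79
Ey = (dQ/dY)(Y/Q) = 2 * 23 / 79 = 46/79
Since Ey > 0, this is a normal good.

46/79 (normal good)


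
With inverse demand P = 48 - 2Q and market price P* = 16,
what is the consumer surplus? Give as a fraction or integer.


Maximum willingness to pay (at Q=0): P_max = 48
Quantity demanded at P* = 16:
Q* = (48 - 16)/2 = 16
CS = (1/2) * Q* * (P_max - P*)
CS = (1/2) * 16 * (48 - 16)
CS = (1/2) * 16 * 32 = 256

256


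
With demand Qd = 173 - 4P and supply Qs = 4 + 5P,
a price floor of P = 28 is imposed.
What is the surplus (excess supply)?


At P = 28:
Qd = 173 - 4*28 = 61
Qs = 4 + 5*28 = 144
Surplus = Qs - Qd = 144 - 61 = 83

83


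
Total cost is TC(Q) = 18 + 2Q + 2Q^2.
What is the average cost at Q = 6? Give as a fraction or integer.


TC(6) = 18 + 2*6 + 2*6^2
TC(6) = 18 + 12 + 72 = 102
AC = TC/Q = 102/6 = 17

17


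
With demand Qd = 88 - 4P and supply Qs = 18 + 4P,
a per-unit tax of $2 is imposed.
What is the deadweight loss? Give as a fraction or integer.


Pre-tax equilibrium quantity: Q* = 53
Post-tax equilibrium quantity: Q_tax = 49
Reduction in quantity: Q* - Q_tax = 4
DWL = (1/2) * tax * (Q* - Q_tax)
DWL = (1/2) * 2 * 4 = 4

4


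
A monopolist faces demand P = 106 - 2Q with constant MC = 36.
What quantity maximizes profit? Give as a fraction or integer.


TR = P*Q = (106 - 2Q)Q = 106Q - 2Q^2
MR = dTR/dQ = 106 - 4Q
Set MR = MC:
106 - 4Q = 36
70 = 4Q
Q* = 70/4 = 35/2

35/2


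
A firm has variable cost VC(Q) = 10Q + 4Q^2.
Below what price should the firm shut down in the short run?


AVC(Q) = VC(Q)/Q = 10 + 4Q
AVC is increasing in Q, so minimum AVC is at Q -> 0+.
Min AVC = 10
The firm should shut down if P < 10.

10


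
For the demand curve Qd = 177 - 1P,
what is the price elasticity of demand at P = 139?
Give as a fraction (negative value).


dQ/dP = -1
At P = 139: Q = 177 - 1*139 = 38
E = (dQ/dP)(P/Q) = (-1)(139/38) = -139/38

-139/38


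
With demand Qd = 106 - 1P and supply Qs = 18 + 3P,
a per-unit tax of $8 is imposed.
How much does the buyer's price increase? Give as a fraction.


With a per-unit tax, the buyer's price increase depends on relative slopes.
Supply slope: d = 3, Demand slope: b = 1
Buyer's price increase = d * tax / (b + d)
= 3 * 8 / (1 + 3)
= 24 / 4 = 6

6


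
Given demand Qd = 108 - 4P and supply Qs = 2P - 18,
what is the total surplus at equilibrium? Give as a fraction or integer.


Find equilibrium: 108 - 4P = 2P - 18
108 + 18 = 6P
P* = 126/6 = 21
Q* = 2*21 - 18 = 24
Inverse demand: P = 27 - Q/4, so P_max = 27
Inverse supply: P = 9 + Q/2, so P_min = 9
CS = (1/2) * 24 * (27 - 21) = 72
PS = (1/2) * 24 * (21 - 9) = 144
TS = CS + PS = 72 + 144 = 216

216


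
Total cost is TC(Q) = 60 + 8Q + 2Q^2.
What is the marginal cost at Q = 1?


MC = dTC/dQ = 8 + 2*2*Q
At Q = 1:
MC = 8 + 4*1
MC = 8 + 4 = 12

12


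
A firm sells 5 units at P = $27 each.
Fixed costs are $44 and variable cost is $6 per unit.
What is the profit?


Total Revenue = P * Q = 27 * 5 = $135
Total Cost = FC + VC*Q = 44 + 6*5 = $74
Profit = TR - TC = 135 - 74 = $61

$61


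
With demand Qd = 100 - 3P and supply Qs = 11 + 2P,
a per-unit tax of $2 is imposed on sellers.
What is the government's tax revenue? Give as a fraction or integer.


With tax on sellers, new supply: Qs' = 11 + 2(P - 2)
= 7 + 2P
New equilibrium quantity:
Q_new = 221/5
Tax revenue = tax * Q_new = 2 * 221/5 = 442/5

442/5


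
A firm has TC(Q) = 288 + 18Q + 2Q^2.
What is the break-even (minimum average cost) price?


AC(Q) = 288/Q + 18 + 2Q
To minimize: dAC/dQ = -288/Q^2 + 2 = 0
Q^2 = 288/2 = 144
Q* = 12
Min AC = 288/12 + 18 + 2*12
Min AC = 24 + 18 + 24 = 66

66


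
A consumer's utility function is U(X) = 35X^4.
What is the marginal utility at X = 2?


MU = dU/dX = 35*4*X^(4-1)
MU = 140*X^3
At X = 2:
MU = 140 * 2^3
MU = 140 * 8 = 1120

1120


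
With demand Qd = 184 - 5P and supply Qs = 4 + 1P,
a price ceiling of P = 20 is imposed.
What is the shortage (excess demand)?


At P = 20:
Qd = 184 - 5*20 = 84
Qs = 4 + 1*20 = 24
Shortage = Qd - Qs = 84 - 24 = 60

60


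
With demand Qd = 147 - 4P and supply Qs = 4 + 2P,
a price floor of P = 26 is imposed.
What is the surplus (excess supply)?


At P = 26:
Qd = 147 - 4*26 = 43
Qs = 4 + 2*26 = 56
Surplus = Qs - Qd = 56 - 43 = 13

13


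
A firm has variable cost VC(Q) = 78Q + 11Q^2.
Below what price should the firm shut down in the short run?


AVC(Q) = VC(Q)/Q = 78 + 11Q
AVC is increasing in Q, so minimum AVC is at Q -> 0+.
Min AVC = 78
The firm should shut down if P < 78.

78


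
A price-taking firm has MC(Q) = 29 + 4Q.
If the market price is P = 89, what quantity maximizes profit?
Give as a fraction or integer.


In perfect competition, profit is maximized where P = MC.
89 = 29 + 4Q
60 = 4Q
Q* = 60/4 = 15

15


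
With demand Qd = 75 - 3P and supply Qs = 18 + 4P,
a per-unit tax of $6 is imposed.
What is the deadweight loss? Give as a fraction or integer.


Pre-tax equilibrium quantity: Q* = 354/7
Post-tax equilibrium quantity: Q_tax = 282/7
Reduction in quantity: Q* - Q_tax = 72/7
DWL = (1/2) * tax * (Q* - Q_tax)
DWL = (1/2) * 6 * 72/7 = 216/7

216/7


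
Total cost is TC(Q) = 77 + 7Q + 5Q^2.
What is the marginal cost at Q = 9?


MC = dTC/dQ = 7 + 2*5*Q
At Q = 9:
MC = 7 + 10*9
MC = 7 + 90 = 97

97


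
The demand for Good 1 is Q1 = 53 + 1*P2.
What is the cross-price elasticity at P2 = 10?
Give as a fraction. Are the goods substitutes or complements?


dQ1/dP2 = 1
At P2 = 10: Q1 = 53 + 1*10 = 63
Exy = (dQ1/dP2)(P2/Q1) = 1 * 10 / 63 = 10/63
Since Exy > 0, the goods are substitutes.

10/63 (substitutes)


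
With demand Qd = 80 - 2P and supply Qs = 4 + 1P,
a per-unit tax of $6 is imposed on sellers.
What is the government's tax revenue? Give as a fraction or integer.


With tax on sellers, new supply: Qs' = 4 + 1(P - 6)
= 1P - 2
New equilibrium quantity:
Q_new = 76/3
Tax revenue = tax * Q_new = 6 * 76/3 = 152

152


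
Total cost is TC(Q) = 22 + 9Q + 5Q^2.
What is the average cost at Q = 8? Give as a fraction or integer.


TC(8) = 22 + 9*8 + 5*8^2
TC(8) = 22 + 72 + 320 = 414
AC = TC/Q = 414/8 = 207/4

207/4


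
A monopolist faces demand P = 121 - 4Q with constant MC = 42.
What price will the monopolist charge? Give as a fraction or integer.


MR = 121 - 8Q
Set MR = MC: 121 - 8Q = 42
Q* = 79/8
Substitute into demand:
P* = 121 - 4*79/8 = 163/2

163/2


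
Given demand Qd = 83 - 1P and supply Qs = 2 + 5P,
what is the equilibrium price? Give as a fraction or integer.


At equilibrium, Qd = Qs.
83 - 1P = 2 + 5P
83 - 2 = 1P + 5P
81 = 6P
P* = 81/6 = 27/2

27/2


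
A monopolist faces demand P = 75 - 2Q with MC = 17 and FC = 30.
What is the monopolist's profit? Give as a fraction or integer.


MR = MC: 75 - 4Q = 17
Q* = 29/2
P* = 75 - 2*29/2 = 46
Profit = (P* - MC)*Q* - FC
= (46 - 17)*29/2 - 30
= 29*29/2 - 30
= 841/2 - 30 = 781/2

781/2


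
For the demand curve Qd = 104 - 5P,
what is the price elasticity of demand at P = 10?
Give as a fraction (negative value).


dQ/dP = -5
At P = 10: Q = 104 - 5*10 = 54
E = (dQ/dP)(P/Q) = (-5)(10/54) = -25/27

-25/27


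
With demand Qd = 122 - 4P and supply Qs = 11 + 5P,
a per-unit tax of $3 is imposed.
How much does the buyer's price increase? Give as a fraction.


With a per-unit tax, the buyer's price increase depends on relative slopes.
Supply slope: d = 5, Demand slope: b = 4
Buyer's price increase = d * tax / (b + d)
= 5 * 3 / (4 + 5)
= 15 / 9 = 5/3

5/3


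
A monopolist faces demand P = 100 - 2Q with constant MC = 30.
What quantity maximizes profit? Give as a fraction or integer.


TR = P*Q = (100 - 2Q)Q = 100Q - 2Q^2
MR = dTR/dQ = 100 - 4Q
Set MR = MC:
100 - 4Q = 30
70 = 4Q
Q* = 70/4 = 35/2

35/2


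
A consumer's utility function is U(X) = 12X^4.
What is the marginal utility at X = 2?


MU = dU/dX = 12*4*X^(4-1)
MU = 48*X^3
At X = 2:
MU = 48 * 2^3
MU = 48 * 8 = 384

384


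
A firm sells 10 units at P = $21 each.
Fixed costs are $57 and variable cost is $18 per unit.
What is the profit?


Total Revenue = P * Q = 21 * 10 = $210
Total Cost = FC + VC*Q = 57 + 18*10 = $237
Profit = TR - TC = 210 - 237 = $-27

$-27


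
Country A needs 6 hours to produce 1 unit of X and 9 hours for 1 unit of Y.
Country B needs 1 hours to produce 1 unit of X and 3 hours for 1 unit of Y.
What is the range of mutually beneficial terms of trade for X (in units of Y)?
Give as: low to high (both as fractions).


Opportunity cost of X for Country A = hours_X / hours_Y = 6/9 = 2/3 units of Y
Opportunity cost of X for Country B = hours_X / hours_Y = 1/3 = 1/3 units of Y
Terms of trade must be between the two opportunity costs.
Range: 1/3 to 2/3

1/3 to 2/3


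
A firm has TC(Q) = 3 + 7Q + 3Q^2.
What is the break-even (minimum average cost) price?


AC(Q) = 3/Q + 7 + 3Q
To minimize: dAC/dQ = -3/Q^2 + 3 = 0
Q^2 = 3/3 = 1
Q* = 1
Min AC = 3/1 + 7 + 3*1
Min AC = 3 + 7 + 3 = 13

13


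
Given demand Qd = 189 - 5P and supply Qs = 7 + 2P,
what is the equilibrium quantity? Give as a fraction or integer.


First find equilibrium price:
189 - 5P = 7 + 2P
P* = 182/7 = 26
Then substitute into demand:
Q* = 189 - 5 * 26 = 59

59


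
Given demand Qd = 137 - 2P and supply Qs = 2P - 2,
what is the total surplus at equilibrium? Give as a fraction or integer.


Find equilibrium: 137 - 2P = 2P - 2
137 + 2 = 4P
P* = 139/4 = 139/4
Q* = 2*139/4 - 2 = 135/2
Inverse demand: P = 137/2 - Q/2, so P_max = 137/2
Inverse supply: P = 1 + Q/2, so P_min = 1
CS = (1/2) * 135/2 * (137/2 - 139/4) = 18225/16
PS = (1/2) * 135/2 * (139/4 - 1) = 18225/16
TS = CS + PS = 18225/16 + 18225/16 = 18225/8

18225/8


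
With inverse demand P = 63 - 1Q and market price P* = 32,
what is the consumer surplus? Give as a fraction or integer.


Maximum willingness to pay (at Q=0): P_max = 63
Quantity demanded at P* = 32:
Q* = (63 - 32)/1 = 31
CS = (1/2) * Q* * (P_max - P*)
CS = (1/2) * 31 * (63 - 32)
CS = (1/2) * 31 * 31 = 961/2

961/2


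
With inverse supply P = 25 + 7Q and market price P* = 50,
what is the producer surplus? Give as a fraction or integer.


Minimum supply price (at Q=0): P_min = 25
Quantity supplied at P* = 50:
Q* = (50 - 25)/7 = 25/7
PS = (1/2) * Q* * (P* - P_min)
PS = (1/2) * 25/7 * (50 - 25)
PS = (1/2) * 25/7 * 25 = 625/14

625/14


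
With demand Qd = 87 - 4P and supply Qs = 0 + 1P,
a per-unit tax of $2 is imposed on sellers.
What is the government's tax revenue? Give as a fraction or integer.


With tax on sellers, new supply: Qs' = 0 + 1(P - 2)
= 1P - 2
New equilibrium quantity:
Q_new = 79/5
Tax revenue = tax * Q_new = 2 * 79/5 = 158/5

158/5


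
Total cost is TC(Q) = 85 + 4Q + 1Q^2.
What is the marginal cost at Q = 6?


MC = dTC/dQ = 4 + 2*1*Q
At Q = 6:
MC = 4 + 2*6
MC = 4 + 12 = 16

16


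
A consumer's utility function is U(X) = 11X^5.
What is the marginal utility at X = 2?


MU = dU/dX = 11*5*X^(5-1)
MU = 55*X^4
At X = 2:
MU = 55 * 2^4
MU = 55 * 16 = 880

880


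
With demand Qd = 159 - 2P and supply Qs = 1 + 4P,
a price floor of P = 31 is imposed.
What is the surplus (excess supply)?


At P = 31:
Qd = 159 - 2*31 = 97
Qs = 1 + 4*31 = 125
Surplus = Qs - Qd = 125 - 97 = 28

28


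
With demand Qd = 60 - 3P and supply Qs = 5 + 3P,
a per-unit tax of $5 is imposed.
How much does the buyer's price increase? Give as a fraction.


With a per-unit tax, the buyer's price increase depends on relative slopes.
Supply slope: d = 3, Demand slope: b = 3
Buyer's price increase = d * tax / (b + d)
= 3 * 5 / (3 + 3)
= 15 / 6 = 5/2

5/2


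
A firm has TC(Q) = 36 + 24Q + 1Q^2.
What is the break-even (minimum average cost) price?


AC(Q) = 36/Q + 24 + 1Q
To minimize: dAC/dQ = -36/Q^2 + 1 = 0
Q^2 = 36/1 = 36
Q* = 6
Min AC = 36/6 + 24 + 1*6
Min AC = 6 + 24 + 6 = 36

36


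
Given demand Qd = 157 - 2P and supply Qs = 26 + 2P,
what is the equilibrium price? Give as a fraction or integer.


At equilibrium, Qd = Qs.
157 - 2P = 26 + 2P
157 - 26 = 2P + 2P
131 = 4P
P* = 131/4 = 131/4

131/4


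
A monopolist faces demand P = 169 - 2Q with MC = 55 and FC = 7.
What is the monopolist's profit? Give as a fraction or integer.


MR = MC: 169 - 4Q = 55
Q* = 57/2
P* = 169 - 2*57/2 = 112
Profit = (P* - MC)*Q* - FC
= (112 - 55)*57/2 - 7
= 57*57/2 - 7
= 3249/2 - 7 = 3235/2

3235/2


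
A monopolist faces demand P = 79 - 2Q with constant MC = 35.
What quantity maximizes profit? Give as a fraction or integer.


TR = P*Q = (79 - 2Q)Q = 79Q - 2Q^2
MR = dTR/dQ = 79 - 4Q
Set MR = MC:
79 - 4Q = 35
44 = 4Q
Q* = 44/4 = 11

11


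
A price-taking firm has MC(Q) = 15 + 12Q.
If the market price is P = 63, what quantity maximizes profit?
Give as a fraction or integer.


In perfect competition, profit is maximized where P = MC.
63 = 15 + 12Q
48 = 12Q
Q* = 48/12 = 4

4


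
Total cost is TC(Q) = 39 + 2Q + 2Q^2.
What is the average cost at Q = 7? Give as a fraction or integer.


TC(7) = 39 + 2*7 + 2*7^2
TC(7) = 39 + 14 + 98 = 151
AC = TC/Q = 151/7 = 151/7

151/7


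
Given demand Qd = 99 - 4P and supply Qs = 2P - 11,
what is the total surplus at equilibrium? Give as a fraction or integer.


Find equilibrium: 99 - 4P = 2P - 11
99 + 11 = 6P
P* = 110/6 = 55/3
Q* = 2*55/3 - 11 = 77/3
Inverse demand: P = 99/4 - Q/4, so P_max = 99/4
Inverse supply: P = 11/2 + Q/2, so P_min = 11/2
CS = (1/2) * 77/3 * (99/4 - 55/3) = 5929/72
PS = (1/2) * 77/3 * (55/3 - 11/2) = 5929/36
TS = CS + PS = 5929/72 + 5929/36 = 5929/24

5929/24


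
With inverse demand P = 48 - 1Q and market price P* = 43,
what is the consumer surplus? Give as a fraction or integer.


Maximum willingness to pay (at Q=0): P_max = 48
Quantity demanded at P* = 43:
Q* = (48 - 43)/1 = 5
CS = (1/2) * Q* * (P_max - P*)
CS = (1/2) * 5 * (48 - 43)
CS = (1/2) * 5 * 5 = 25/2

25/2


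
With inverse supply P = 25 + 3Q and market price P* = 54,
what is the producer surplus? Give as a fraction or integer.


Minimum supply price (at Q=0): P_min = 25
Quantity supplied at P* = 54:
Q* = (54 - 25)/3 = 29/3
PS = (1/2) * Q* * (P* - P_min)
PS = (1/2) * 29/3 * (54 - 25)
PS = (1/2) * 29/3 * 29 = 841/6

841/6


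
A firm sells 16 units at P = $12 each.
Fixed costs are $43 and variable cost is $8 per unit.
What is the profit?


Total Revenue = P * Q = 12 * 16 = $192
Total Cost = FC + VC*Q = 43 + 8*16 = $171
Profit = TR - TC = 192 - 171 = $21

$21


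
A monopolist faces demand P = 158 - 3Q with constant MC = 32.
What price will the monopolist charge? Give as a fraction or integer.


MR = 158 - 6Q
Set MR = MC: 158 - 6Q = 32
Q* = 21
Substitute into demand:
P* = 158 - 3*21 = 95

95


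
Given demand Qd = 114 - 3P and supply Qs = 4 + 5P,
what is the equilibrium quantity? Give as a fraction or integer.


First find equilibrium price:
114 - 3P = 4 + 5P
P* = 110/8 = 55/4
Then substitute into demand:
Q* = 114 - 3 * 55/4 = 291/4

291/4


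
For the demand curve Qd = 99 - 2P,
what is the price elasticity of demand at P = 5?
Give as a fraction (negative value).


dQ/dP = -2
At P = 5: Q = 99 - 2*5 = 89
E = (dQ/dP)(P/Q) = (-2)(5/89) = -10/89

-10/89


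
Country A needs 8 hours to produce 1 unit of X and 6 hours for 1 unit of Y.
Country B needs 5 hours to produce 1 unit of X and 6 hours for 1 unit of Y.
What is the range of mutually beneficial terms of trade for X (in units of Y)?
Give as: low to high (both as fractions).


Opportunity cost of X for Country A = hours_X / hours_Y = 8/6 = 4/3 units of Y
Opportunity cost of X for Country B = hours_X / hours_Y = 5/6 = 5/6 units of Y
Terms of trade must be between the two opportunity costs.
Range: 5/6 to 4/3

5/6 to 4/3


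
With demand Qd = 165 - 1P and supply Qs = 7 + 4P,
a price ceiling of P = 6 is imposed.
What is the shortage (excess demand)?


At P = 6:
Qd = 165 - 1*6 = 159
Qs = 7 + 4*6 = 31
Shortage = Qd - Qs = 159 - 31 = 128

128


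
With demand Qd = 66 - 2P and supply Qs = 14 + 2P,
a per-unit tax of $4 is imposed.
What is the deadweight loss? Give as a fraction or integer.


Pre-tax equilibrium quantity: Q* = 40
Post-tax equilibrium quantity: Q_tax = 36
Reduction in quantity: Q* - Q_tax = 4
DWL = (1/2) * tax * (Q* - Q_tax)
DWL = (1/2) * 4 * 4 = 8

8


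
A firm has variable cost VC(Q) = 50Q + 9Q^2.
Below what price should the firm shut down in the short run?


AVC(Q) = VC(Q)/Q = 50 + 9Q
AVC is increasing in Q, so minimum AVC is at Q -> 0+.
Min AVC = 50
The firm should shut down if P < 50.

50


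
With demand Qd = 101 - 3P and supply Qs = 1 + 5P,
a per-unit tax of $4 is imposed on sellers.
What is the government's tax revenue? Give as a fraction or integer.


With tax on sellers, new supply: Qs' = 1 + 5(P - 4)
= 5P - 19
New equilibrium quantity:
Q_new = 56
Tax revenue = tax * Q_new = 4 * 56 = 224

224


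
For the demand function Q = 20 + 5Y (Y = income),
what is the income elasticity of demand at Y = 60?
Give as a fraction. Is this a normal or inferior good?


dQ/dY = 5
At Y = 60: Q = 20 + 5*60 = 320
Ey = (dQ/dY)(Y/Q) = 5 * 60 / 320 = 15/16
Since Ey > 0, this is a normal good.

15/16 (normal good)


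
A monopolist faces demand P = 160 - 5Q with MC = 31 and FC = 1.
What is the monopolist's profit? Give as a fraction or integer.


MR = MC: 160 - 10Q = 31
Q* = 129/10
P* = 160 - 5*129/10 = 191/2
Profit = (P* - MC)*Q* - FC
= (191/2 - 31)*129/10 - 1
= 129/2*129/10 - 1
= 16641/20 - 1 = 16621/20

16621/20


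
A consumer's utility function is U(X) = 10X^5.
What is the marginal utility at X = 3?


MU = dU/dX = 10*5*X^(5-1)
MU = 50*X^4
At X = 3:
MU = 50 * 3^4
MU = 50 * 81 = 4050

4050


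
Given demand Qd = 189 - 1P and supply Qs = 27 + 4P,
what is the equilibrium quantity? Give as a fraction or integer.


First find equilibrium price:
189 - 1P = 27 + 4P
P* = 162/5 = 162/5
Then substitute into demand:
Q* = 189 - 1 * 162/5 = 783/5

783/5


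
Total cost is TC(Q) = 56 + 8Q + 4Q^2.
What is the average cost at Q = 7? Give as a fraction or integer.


TC(7) = 56 + 8*7 + 4*7^2
TC(7) = 56 + 56 + 196 = 308
AC = TC/Q = 308/7 = 44

44


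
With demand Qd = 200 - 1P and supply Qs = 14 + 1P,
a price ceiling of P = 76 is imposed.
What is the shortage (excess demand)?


At P = 76:
Qd = 200 - 1*76 = 124
Qs = 14 + 1*76 = 90
Shortage = Qd - Qs = 124 - 90 = 34

34


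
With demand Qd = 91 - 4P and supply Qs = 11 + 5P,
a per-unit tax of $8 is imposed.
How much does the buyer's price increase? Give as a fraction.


With a per-unit tax, the buyer's price increase depends on relative slopes.
Supply slope: d = 5, Demand slope: b = 4
Buyer's price increase = d * tax / (b + d)
= 5 * 8 / (4 + 5)
= 40 / 9 = 40/9

40/9


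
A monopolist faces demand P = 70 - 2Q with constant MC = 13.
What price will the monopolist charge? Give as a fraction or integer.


MR = 70 - 4Q
Set MR = MC: 70 - 4Q = 13
Q* = 57/4
Substitute into demand:
P* = 70 - 2*57/4 = 83/2

83/2


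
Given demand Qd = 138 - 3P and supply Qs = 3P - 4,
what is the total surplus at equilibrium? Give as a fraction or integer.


Find equilibrium: 138 - 3P = 3P - 4
138 + 4 = 6P
P* = 142/6 = 71/3
Q* = 3*71/3 - 4 = 67
Inverse demand: P = 46 - Q/3, so P_max = 46
Inverse supply: P = 4/3 + Q/3, so P_min = 4/3
CS = (1/2) * 67 * (46 - 71/3) = 4489/6
PS = (1/2) * 67 * (71/3 - 4/3) = 4489/6
TS = CS + PS = 4489/6 + 4489/6 = 4489/3

4489/3


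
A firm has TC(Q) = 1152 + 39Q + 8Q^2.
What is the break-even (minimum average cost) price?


AC(Q) = 1152/Q + 39 + 8Q
To minimize: dAC/dQ = -1152/Q^2 + 8 = 0
Q^2 = 1152/8 = 144
Q* = 12
Min AC = 1152/12 + 39 + 8*12
Min AC = 96 + 39 + 96 = 231

231


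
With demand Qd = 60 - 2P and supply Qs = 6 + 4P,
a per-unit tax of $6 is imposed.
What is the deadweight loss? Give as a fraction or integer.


Pre-tax equilibrium quantity: Q* = 42
Post-tax equilibrium quantity: Q_tax = 34
Reduction in quantity: Q* - Q_tax = 8
DWL = (1/2) * tax * (Q* - Q_tax)
DWL = (1/2) * 6 * 8 = 24

24


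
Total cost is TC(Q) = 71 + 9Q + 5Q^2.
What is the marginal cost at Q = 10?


MC = dTC/dQ = 9 + 2*5*Q
At Q = 10:
MC = 9 + 10*10
MC = 9 + 100 = 109

109


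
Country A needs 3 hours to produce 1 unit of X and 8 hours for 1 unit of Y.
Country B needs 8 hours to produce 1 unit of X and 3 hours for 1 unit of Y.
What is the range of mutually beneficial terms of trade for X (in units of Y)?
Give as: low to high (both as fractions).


Opportunity cost of X for Country A = hours_X / hours_Y = 3/8 = 3/8 units of Y
Opportunity cost of X for Country B = hours_X / hours_Y = 8/3 = 8/3 units of Y
Terms of trade must be between the two opportunity costs.
Range: 3/8 to 8/3

3/8 to 8/3


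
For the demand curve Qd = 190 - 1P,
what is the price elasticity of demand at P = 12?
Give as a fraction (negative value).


dQ/dP = -1
At P = 12: Q = 190 - 1*12 = 178
E = (dQ/dP)(P/Q) = (-1)(12/178) = -6/89

-6/89


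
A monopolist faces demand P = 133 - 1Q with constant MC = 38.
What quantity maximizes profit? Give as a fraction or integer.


TR = P*Q = (133 - 1Q)Q = 133Q - 1Q^2
MR = dTR/dQ = 133 - 2Q
Set MR = MC:
133 - 2Q = 38
95 = 2Q
Q* = 95/2 = 95/2

95/2


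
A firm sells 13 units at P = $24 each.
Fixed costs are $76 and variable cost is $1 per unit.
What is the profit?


Total Revenue = P * Q = 24 * 13 = $312
Total Cost = FC + VC*Q = 76 + 1*13 = $89
Profit = TR - TC = 312 - 89 = $223

$223


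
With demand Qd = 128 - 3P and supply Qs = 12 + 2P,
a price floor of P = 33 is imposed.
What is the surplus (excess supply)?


At P = 33:
Qd = 128 - 3*33 = 29
Qs = 12 + 2*33 = 78
Surplus = Qs - Qd = 78 - 29 = 49

49


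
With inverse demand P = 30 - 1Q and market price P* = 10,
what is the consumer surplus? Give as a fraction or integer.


Maximum willingness to pay (at Q=0): P_max = 30
Quantity demanded at P* = 10:
Q* = (30 - 10)/1 = 20
CS = (1/2) * Q* * (P_max - P*)
CS = (1/2) * 20 * (30 - 10)
CS = (1/2) * 20 * 20 = 200

200


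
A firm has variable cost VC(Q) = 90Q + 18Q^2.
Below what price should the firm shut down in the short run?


AVC(Q) = VC(Q)/Q = 90 + 18Q
AVC is increasing in Q, so minimum AVC is at Q -> 0+.
Min AVC = 90
The firm should shut down if P < 90.

90


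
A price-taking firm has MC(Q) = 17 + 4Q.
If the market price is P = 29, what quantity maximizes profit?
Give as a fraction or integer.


In perfect competition, profit is maximized where P = MC.
29 = 17 + 4Q
12 = 4Q
Q* = 12/4 = 3

3


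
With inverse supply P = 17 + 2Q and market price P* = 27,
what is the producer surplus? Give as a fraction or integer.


Minimum supply price (at Q=0): P_min = 17
Quantity supplied at P* = 27:
Q* = (27 - 17)/2 = 5
PS = (1/2) * Q* * (P* - P_min)
PS = (1/2) * 5 * (27 - 17)
PS = (1/2) * 5 * 10 = 25

25


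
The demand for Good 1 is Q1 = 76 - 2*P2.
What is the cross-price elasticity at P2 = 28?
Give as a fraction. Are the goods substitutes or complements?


dQ1/dP2 = -2
At P2 = 28: Q1 = 76 - 2*28 = 20
Exy = (dQ1/dP2)(P2/Q1) = -2 * 28 / 20 = -14/5
Since Exy < 0, the goods are complements.

-14/5 (complements)


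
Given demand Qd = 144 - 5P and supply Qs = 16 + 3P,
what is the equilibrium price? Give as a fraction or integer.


At equilibrium, Qd = Qs.
144 - 5P = 16 + 3P
144 - 16 = 5P + 3P
128 = 8P
P* = 128/8 = 16

16


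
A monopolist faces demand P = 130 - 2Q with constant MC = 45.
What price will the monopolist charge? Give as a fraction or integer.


MR = 130 - 4Q
Set MR = MC: 130 - 4Q = 45
Q* = 85/4
Substitute into demand:
P* = 130 - 2*85/4 = 175/2

175/2


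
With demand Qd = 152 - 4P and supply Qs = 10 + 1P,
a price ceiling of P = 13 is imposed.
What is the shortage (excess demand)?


At P = 13:
Qd = 152 - 4*13 = 100
Qs = 10 + 1*13 = 23
Shortage = Qd - Qs = 100 - 23 = 77

77


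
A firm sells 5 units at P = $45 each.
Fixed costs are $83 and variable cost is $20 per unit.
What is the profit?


Total Revenue = P * Q = 45 * 5 = $225
Total Cost = FC + VC*Q = 83 + 20*5 = $183
Profit = TR - TC = 225 - 183 = $42

$42


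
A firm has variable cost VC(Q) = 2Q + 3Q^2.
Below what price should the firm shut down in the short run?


AVC(Q) = VC(Q)/Q = 2 + 3Q
AVC is increasing in Q, so minimum AVC is at Q -> 0+.
Min AVC = 2
The firm should shut down if P < 2.

2


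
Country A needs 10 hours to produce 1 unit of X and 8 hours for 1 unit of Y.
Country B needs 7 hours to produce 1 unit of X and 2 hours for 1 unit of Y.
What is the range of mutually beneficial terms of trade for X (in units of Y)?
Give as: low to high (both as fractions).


Opportunity cost of X for Country A = hours_X / hours_Y = 10/8 = 5/4 units of Y
Opportunity cost of X for Country B = hours_X / hours_Y = 7/2 = 7/2 units of Y
Terms of trade must be between the two opportunity costs.
Range: 5/4 to 7/2

5/4 to 7/2


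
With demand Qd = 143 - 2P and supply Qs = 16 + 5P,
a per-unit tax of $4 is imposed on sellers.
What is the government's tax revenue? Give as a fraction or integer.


With tax on sellers, new supply: Qs' = 16 + 5(P - 4)
= 5P - 4
New equilibrium quantity:
Q_new = 101
Tax revenue = tax * Q_new = 4 * 101 = 404

404


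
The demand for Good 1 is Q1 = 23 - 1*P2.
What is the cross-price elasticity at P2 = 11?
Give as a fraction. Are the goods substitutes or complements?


dQ1/dP2 = -1
At P2 = 11: Q1 = 23 - 1*11 = 12
Exy = (dQ1/dP2)(P2/Q1) = -1 * 11 / 12 = -11/12
Since Exy < 0, the goods are complements.

-11/12 (complements)


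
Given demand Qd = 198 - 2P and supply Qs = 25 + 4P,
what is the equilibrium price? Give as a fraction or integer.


At equilibrium, Qd = Qs.
198 - 2P = 25 + 4P
198 - 25 = 2P + 4P
173 = 6P
P* = 173/6 = 173/6

173/6


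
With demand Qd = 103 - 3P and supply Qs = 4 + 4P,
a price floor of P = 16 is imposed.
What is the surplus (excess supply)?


At P = 16:
Qd = 103 - 3*16 = 55
Qs = 4 + 4*16 = 68
Surplus = Qs - Qd = 68 - 55 = 13

13


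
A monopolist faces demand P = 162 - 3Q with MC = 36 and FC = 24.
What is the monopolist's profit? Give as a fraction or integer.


MR = MC: 162 - 6Q = 36
Q* = 21
P* = 162 - 3*21 = 99
Profit = (P* - MC)*Q* - FC
= (99 - 36)*21 - 24
= 63*21 - 24
= 1323 - 24 = 1299

1299


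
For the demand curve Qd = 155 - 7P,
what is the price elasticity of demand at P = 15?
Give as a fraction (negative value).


dQ/dP = -7
At P = 15: Q = 155 - 7*15 = 50
E = (dQ/dP)(P/Q) = (-7)(15/50) = -21/10

-21/10


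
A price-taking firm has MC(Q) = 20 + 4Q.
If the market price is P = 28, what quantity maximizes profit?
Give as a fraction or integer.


In perfect competition, profit is maximized where P = MC.
28 = 20 + 4Q
8 = 4Q
Q* = 8/4 = 2

2


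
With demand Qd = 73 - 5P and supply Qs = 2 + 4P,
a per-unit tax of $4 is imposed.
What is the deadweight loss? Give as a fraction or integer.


Pre-tax equilibrium quantity: Q* = 302/9
Post-tax equilibrium quantity: Q_tax = 74/3
Reduction in quantity: Q* - Q_tax = 80/9
DWL = (1/2) * tax * (Q* - Q_tax)
DWL = (1/2) * 4 * 80/9 = 160/9

160/9


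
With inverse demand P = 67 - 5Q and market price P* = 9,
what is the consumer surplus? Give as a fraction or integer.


Maximum willingness to pay (at Q=0): P_max = 67
Quantity demanded at P* = 9:
Q* = (67 - 9)/5 = 58/5
CS = (1/2) * Q* * (P_max - P*)
CS = (1/2) * 58/5 * (67 - 9)
CS = (1/2) * 58/5 * 58 = 1682/5

1682/5


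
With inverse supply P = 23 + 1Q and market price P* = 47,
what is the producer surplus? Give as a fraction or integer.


Minimum supply price (at Q=0): P_min = 23
Quantity supplied at P* = 47:
Q* = (47 - 23)/1 = 24
PS = (1/2) * Q* * (P* - P_min)
PS = (1/2) * 24 * (47 - 23)
PS = (1/2) * 24 * 24 = 288

288


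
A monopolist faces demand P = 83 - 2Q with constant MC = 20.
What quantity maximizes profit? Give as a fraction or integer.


TR = P*Q = (83 - 2Q)Q = 83Q - 2Q^2
MR = dTR/dQ = 83 - 4Q
Set MR = MC:
83 - 4Q = 20
63 = 4Q
Q* = 63/4 = 63/4

63/4


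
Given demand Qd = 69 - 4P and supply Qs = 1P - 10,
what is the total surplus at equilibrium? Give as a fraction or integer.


Find equilibrium: 69 - 4P = 1P - 10
69 + 10 = 5P
P* = 79/5 = 79/5
Q* = 1*79/5 - 10 = 29/5
Inverse demand: P = 69/4 - Q/4, so P_max = 69/4
Inverse supply: P = 10 + Q/1, so P_min = 10
CS = (1/2) * 29/5 * (69/4 - 79/5) = 841/200
PS = (1/2) * 29/5 * (79/5 - 10) = 841/50
TS = CS + PS = 841/200 + 841/50 = 841/40

841/40


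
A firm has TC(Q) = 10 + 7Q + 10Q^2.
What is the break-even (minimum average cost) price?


AC(Q) = 10/Q + 7 + 10Q
To minimize: dAC/dQ = -10/Q^2 + 10 = 0
Q^2 = 10/10 = 1
Q* = 1
Min AC = 10/1 + 7 + 10*1
Min AC = 10 + 7 + 10 = 27

27


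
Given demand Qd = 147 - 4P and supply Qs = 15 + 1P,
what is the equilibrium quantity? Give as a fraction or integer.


First find equilibrium price:
147 - 4P = 15 + 1P
P* = 132/5 = 132/5
Then substitute into demand:
Q* = 147 - 4 * 132/5 = 207/5

207/5


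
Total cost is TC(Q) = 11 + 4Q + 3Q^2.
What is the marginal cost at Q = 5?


MC = dTC/dQ = 4 + 2*3*Q
At Q = 5:
MC = 4 + 6*5
MC = 4 + 30 = 34

34


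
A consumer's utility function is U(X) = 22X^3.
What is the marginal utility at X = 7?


MU = dU/dX = 22*3*X^(3-1)
MU = 66*X^2
At X = 7:
MU = 66 * 7^2
MU = 66 * 49 = 3234

3234


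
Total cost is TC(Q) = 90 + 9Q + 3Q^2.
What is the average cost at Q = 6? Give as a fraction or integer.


TC(6) = 90 + 9*6 + 3*6^2
TC(6) = 90 + 54 + 108 = 252
AC = TC/Q = 252/6 = 42

42


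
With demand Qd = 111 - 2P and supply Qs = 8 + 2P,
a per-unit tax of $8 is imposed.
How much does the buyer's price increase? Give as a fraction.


With a per-unit tax, the buyer's price increase depends on relative slopes.
Supply slope: d = 2, Demand slope: b = 2
Buyer's price increase = d * tax / (b + d)
= 2 * 8 / (2 + 2)
= 16 / 4 = 4

4


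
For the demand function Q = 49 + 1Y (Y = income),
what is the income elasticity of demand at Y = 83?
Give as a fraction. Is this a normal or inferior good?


dQ/dY = 1
At Y = 83: Q = 49 + 1*83 = 132
Ey = (dQ/dY)(Y/Q) = 1 * 83 / 132 = 83/132
Since Ey > 0, this is a normal good.

83/132 (normal good)


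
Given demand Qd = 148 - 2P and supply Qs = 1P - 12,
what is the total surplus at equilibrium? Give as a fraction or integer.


Find equilibrium: 148 - 2P = 1P - 12
148 + 12 = 3P
P* = 160/3 = 160/3
Q* = 1*160/3 - 12 = 124/3
Inverse demand: P = 74 - Q/2, so P_max = 74
Inverse supply: P = 12 + Q/1, so P_min = 12
CS = (1/2) * 124/3 * (74 - 160/3) = 3844/9
PS = (1/2) * 124/3 * (160/3 - 12) = 7688/9
TS = CS + PS = 3844/9 + 7688/9 = 3844/3

3844/3


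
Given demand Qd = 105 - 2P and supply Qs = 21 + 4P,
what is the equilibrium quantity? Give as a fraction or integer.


First find equilibrium price:
105 - 2P = 21 + 4P
P* = 84/6 = 14
Then substitute into demand:
Q* = 105 - 2 * 14 = 77

77


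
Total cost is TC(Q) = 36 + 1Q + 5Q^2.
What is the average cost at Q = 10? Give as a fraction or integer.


TC(10) = 36 + 1*10 + 5*10^2
TC(10) = 36 + 10 + 500 = 546
AC = TC/Q = 546/10 = 273/5

273/5


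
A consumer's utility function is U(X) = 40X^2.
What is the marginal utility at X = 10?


MU = dU/dX = 40*2*X^(2-1)
MU = 80*X^1
At X = 10:
MU = 80 * 10^1
MU = 80 * 10 = 800

800


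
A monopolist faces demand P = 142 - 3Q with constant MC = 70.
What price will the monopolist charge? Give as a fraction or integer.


MR = 142 - 6Q
Set MR = MC: 142 - 6Q = 70
Q* = 12
Substitute into demand:
P* = 142 - 3*12 = 106

106


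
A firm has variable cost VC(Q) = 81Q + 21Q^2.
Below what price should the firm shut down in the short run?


AVC(Q) = VC(Q)/Q = 81 + 21Q
AVC is increasing in Q, so minimum AVC is at Q -> 0+.
Min AVC = 81
The firm should shut down if P < 81.

81


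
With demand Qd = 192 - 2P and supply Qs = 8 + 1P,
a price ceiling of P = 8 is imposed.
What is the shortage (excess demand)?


At P = 8:
Qd = 192 - 2*8 = 176
Qs = 8 + 1*8 = 16
Shortage = Qd - Qs = 176 - 16 = 160

160


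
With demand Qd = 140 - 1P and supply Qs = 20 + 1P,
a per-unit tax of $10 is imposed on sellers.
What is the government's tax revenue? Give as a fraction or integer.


With tax on sellers, new supply: Qs' = 20 + 1(P - 10)
= 10 + 1P
New equilibrium quantity:
Q_new = 75
Tax revenue = tax * Q_new = 10 * 75 = 750

750


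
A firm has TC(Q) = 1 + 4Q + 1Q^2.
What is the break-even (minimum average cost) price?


AC(Q) = 1/Q + 4 + 1Q
To minimize: dAC/dQ = -1/Q^2 + 1 = 0
Q^2 = 1/1 = 1
Q* = 1
Min AC = 1/1 + 4 + 1*1
Min AC = 1 + 4 + 1 = 6

6


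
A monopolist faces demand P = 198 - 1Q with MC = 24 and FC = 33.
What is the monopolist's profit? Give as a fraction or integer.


MR = MC: 198 - 2Q = 24
Q* = 87
P* = 198 - 1*87 = 111
Profit = (P* - MC)*Q* - FC
= (111 - 24)*87 - 33
= 87*87 - 33
= 7569 - 33 = 7536

7536


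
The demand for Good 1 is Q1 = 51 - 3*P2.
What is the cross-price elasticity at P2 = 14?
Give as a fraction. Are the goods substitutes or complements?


dQ1/dP2 = -3
At P2 = 14: Q1 = 51 - 3*14 = 9
Exy = (dQ1/dP2)(P2/Q1) = -3 * 14 / 9 = -14/3
Since Exy < 0, the goods are complements.

-14/3 (complements)
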